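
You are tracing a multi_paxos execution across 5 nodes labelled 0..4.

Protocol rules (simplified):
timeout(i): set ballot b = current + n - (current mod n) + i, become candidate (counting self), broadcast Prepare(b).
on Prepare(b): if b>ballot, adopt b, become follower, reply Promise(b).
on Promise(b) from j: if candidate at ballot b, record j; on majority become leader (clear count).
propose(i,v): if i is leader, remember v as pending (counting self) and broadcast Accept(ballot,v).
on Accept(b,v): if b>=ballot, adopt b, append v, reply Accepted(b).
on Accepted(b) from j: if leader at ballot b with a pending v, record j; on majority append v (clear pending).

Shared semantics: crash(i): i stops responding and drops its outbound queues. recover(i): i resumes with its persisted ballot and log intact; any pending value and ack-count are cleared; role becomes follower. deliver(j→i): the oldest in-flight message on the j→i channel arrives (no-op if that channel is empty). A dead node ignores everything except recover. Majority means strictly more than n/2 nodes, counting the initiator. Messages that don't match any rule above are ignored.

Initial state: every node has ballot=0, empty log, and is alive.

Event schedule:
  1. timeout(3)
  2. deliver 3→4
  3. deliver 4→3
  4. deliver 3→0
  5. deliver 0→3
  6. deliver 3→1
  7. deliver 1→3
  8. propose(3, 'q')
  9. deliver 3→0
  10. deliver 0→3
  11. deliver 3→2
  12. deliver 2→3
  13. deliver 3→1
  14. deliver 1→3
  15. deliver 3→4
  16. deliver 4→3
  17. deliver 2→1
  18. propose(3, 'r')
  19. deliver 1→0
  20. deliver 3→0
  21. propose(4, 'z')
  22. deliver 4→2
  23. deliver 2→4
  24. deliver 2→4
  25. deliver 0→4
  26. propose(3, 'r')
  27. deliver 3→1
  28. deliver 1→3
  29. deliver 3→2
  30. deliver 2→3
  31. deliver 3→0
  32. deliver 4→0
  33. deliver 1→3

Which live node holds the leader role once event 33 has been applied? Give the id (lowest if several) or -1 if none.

3

e1 timeout(3): 3[cand,b=8,-]
e2 deliver 3→4: 4[foll,b=8,-]
e3 deliver 4→3: ·
e4 deliver 3→0: 0[foll,b=8,-]
e5 deliver 0→3: 3[lead,b=8,-]
e6 deliver 3→1: 1[foll,b=8,-]
e7 deliver 1→3: ·
e8 propose(3,'q'): ·
e9 deliver 3→0: 0[foll,b=8,q]
e10 deliver 0→3: ·
e11 deliver 3→2: 2[foll,b=8,-]
e12 deliver 2→3: ·
e13 deliver 3→1: 1[foll,b=8,q]
e14 deliver 1→3: 3[lead,b=8,q]
e15 deliver 3→4: 4[foll,b=8,q]
e16 deliver 4→3: ·
e17 deliver 2→1: ·
e18 propose(3,'r'): ·
e19 deliver 1→0: ·
e20 deliver 3→0: 0[foll,b=8,q,r]
e21 propose(4,'z'): ·
e22 deliver 4→2: ·
e23 deliver 2→4: ·
e24 deliver 2→4: ·
e25 deliver 0→4: ·
e26 propose(3,'r'): ·
e27 deliver 3→1: 1[foll,b=8,q,r]
e28 deliver 1→3: ·
e29 deliver 3→2: 2[foll,b=8,q]
e30 deliver 2→3: 3[lead,b=8,q,r]
e31 deliver 3→0: 0[foll,b=8,q,r,r]
e32 deliver 4→0: ·
e33 deliver 1→3: ·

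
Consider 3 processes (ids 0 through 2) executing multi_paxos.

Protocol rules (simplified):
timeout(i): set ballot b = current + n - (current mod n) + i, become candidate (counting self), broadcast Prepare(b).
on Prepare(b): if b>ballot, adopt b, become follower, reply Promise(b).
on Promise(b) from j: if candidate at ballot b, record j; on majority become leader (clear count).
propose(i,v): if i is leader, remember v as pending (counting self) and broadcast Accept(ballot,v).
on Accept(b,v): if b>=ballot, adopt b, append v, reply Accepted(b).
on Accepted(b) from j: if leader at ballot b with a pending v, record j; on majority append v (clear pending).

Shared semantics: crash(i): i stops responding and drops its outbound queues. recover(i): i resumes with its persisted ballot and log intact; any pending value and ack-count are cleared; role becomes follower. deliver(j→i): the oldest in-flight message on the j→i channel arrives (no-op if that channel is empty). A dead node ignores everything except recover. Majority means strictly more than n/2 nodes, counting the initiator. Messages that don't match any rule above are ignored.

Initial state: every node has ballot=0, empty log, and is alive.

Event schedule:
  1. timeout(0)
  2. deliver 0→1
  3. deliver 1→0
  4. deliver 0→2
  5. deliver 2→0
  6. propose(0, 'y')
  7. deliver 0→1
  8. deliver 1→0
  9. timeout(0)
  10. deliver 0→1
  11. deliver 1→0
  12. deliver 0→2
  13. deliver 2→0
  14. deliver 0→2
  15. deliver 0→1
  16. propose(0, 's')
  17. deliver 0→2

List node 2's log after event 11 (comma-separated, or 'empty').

1. timeout(0):  <0:cand b3 ->
2. deliver 0→1:  <1:foll b3 ->
3. deliver 1→0:  <0:lead b3 ->
4. deliver 0→2:  <2:foll b3 ->
5. deliver 2→0:  nop
6. propose(0,'y'):  nop
7. deliver 0→1:  <1:foll b3 y>
8. deliver 1→0:  <0:lead b3 y>
9. timeout(0):  <0:cand b6 y>
10. deliver 0→1:  <1:foll b6 y>
11. deliver 1→0:  <0:lead b6 y>

empty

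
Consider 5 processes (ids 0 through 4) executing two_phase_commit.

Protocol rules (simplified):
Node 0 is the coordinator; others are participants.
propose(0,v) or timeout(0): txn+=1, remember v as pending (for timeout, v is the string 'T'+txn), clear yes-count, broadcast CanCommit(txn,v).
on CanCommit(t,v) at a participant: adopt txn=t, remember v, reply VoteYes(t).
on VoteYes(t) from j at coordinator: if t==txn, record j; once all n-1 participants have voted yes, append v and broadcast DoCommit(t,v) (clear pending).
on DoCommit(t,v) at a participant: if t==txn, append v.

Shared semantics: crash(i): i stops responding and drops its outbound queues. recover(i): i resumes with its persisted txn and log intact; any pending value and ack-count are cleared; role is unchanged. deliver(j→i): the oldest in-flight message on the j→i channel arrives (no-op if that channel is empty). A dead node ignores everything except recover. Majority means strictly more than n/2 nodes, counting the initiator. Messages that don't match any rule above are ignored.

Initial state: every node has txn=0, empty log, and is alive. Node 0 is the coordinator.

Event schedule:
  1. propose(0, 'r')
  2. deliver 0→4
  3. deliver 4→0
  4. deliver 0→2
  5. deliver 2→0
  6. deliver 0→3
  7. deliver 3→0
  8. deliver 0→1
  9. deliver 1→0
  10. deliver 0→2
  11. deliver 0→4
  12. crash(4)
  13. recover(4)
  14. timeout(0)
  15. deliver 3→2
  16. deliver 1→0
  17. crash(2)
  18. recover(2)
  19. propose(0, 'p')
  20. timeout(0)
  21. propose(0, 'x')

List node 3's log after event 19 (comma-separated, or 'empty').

1. propose(0,'r'):  <0:coor t1 ->
2. deliver 0→4:  <4:part t1 ->
3. deliver 4→0:  nop
4. deliver 0→2:  <2:part t1 ->
5. deliver 2→0:  nop
6. deliver 0→3:  <3:part t1 ->
7. deliver 3→0:  nop
8. deliver 0→1:  <1:part t1 ->
9. deliver 1→0:  <0:coor t1 r>
10. deliver 0→2:  <2:part t1 r>
11. deliver 0→4:  <4:part t1 r>
12. crash(4):  <4:✗part t1 r>
13. recover(4):  <4:part t1 r>
14. timeout(0):  <0:coor t2 r>
15. deliver 3→2:  nop
16. deliver 1→0:  nop
17. crash(2):  <2:✗part t1 r>
18. recover(2):  <2:part t1 r>
19. propose(0,'p'):  <0:coor t3 r>

empty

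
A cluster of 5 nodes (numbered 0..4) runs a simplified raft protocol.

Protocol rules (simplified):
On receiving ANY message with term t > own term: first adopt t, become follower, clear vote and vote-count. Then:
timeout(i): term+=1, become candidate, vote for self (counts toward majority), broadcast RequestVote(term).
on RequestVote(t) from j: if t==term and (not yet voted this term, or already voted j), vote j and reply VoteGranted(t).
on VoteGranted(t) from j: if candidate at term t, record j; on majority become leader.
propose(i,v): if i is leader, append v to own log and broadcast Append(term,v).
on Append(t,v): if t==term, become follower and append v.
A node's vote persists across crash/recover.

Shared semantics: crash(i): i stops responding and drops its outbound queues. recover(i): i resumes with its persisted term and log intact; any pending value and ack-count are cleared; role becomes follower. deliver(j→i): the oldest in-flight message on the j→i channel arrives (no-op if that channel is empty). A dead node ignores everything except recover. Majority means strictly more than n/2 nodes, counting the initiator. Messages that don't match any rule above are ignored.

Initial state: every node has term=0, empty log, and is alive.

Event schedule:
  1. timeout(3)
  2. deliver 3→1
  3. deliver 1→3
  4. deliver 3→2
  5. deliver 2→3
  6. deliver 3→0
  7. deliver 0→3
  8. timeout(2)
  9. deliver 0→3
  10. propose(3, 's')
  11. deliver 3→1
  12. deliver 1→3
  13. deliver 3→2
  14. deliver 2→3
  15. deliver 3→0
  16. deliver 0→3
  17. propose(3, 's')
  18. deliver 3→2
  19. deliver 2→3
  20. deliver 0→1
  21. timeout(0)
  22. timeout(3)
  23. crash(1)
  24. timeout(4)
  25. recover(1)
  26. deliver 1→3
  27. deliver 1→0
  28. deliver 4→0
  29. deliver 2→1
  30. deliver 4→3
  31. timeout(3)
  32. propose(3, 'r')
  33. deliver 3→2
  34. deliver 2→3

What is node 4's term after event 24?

1

1. timeout(3):  <3:cand t1 ->
2. deliver 3→1:  <1:foll t1 ->
3. deliver 1→3:  nop
4. deliver 3→2:  <2:foll t1 ->
5. deliver 2→3:  <3:lead t1 ->
6. deliver 3→0:  <0:foll t1 ->
7. deliver 0→3:  nop
8. timeout(2):  <2:cand t2 ->
9. deliver 0→3:  nop
10. propose(3,'s'):  <3:lead t1 s>
11. deliver 3→1:  <1:foll t1 s>
12. deliver 1→3:  nop
13. deliver 3→2:  nop
14. deliver 2→3:  <3:foll t2 s>
15. deliver 3→0:  <0:foll t1 s>
16. deliver 0→3:  nop
17. propose(3,'s'):  nop
18. deliver 3→2:  nop
19. deliver 2→3:  nop
20. deliver 0→1:  nop
21. timeout(0):  <0:cand t2 s>
22. timeout(3):  <3:cand t3 s>
23. crash(1):  <1:✗foll t1 s>
24. timeout(4):  <4:cand t1 ->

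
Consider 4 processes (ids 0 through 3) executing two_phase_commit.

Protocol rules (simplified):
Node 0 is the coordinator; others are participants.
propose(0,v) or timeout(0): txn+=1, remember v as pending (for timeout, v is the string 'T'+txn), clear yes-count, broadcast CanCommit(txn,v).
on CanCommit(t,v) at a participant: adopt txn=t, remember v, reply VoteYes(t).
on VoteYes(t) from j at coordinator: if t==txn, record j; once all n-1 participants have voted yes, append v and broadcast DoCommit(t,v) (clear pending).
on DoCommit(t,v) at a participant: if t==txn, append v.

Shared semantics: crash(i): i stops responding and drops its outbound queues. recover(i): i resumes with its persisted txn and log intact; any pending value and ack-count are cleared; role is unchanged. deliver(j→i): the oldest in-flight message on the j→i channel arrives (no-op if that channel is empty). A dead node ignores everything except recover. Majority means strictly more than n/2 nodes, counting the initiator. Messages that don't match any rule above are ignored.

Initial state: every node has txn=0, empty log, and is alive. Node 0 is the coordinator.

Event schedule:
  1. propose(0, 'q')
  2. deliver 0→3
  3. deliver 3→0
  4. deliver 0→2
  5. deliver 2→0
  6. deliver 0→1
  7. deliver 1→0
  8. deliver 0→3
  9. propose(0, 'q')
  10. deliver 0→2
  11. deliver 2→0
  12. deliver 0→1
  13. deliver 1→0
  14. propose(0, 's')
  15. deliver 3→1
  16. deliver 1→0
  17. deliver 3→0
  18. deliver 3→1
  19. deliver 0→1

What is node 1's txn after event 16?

1

e1 propose(0,'q'): 0[coor,t=1,-]
e2 deliver 0→3: 3[part,t=1,-]
e3 deliver 3→0: ·
e4 deliver 0→2: 2[part,t=1,-]
e5 deliver 2→0: ·
e6 deliver 0→1: 1[part,t=1,-]
e7 deliver 1→0: 0[coor,t=1,q]
e8 deliver 0→3: 3[part,t=1,q]
e9 propose(0,'q'): 0[coor,t=2,q]
e10 deliver 0→2: 2[part,t=1,q]
e11 deliver 2→0: ·
e12 deliver 0→1: 1[part,t=1,q]
e13 deliver 1→0: ·
e14 propose(0,'s'): 0[coor,t=3,q]
e15 deliver 3→1: ·
e16 deliver 1→0: ·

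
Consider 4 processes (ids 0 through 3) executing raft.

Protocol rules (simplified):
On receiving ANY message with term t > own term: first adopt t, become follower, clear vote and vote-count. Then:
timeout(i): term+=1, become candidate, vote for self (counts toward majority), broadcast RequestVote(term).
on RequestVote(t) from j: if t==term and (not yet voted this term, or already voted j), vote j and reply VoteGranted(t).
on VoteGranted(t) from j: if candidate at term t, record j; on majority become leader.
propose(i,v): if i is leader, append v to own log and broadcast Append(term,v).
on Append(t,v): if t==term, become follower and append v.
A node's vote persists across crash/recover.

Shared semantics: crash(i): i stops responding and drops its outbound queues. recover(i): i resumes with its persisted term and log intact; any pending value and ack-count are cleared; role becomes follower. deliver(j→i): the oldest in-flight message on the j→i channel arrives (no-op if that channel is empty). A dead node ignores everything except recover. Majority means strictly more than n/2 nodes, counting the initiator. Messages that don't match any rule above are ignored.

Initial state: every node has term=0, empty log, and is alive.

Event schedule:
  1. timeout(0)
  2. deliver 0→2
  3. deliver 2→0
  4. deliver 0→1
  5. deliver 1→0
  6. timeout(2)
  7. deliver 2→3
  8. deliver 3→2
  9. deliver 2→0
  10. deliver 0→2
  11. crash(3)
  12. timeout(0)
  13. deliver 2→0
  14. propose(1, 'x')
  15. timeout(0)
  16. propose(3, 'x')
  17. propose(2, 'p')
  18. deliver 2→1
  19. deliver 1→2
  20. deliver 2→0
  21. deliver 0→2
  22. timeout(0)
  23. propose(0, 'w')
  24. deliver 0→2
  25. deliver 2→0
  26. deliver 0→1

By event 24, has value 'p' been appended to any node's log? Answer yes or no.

yes

e1 timeout(0): 0[cand,t=1,-]
e2 deliver 0→2: 2[foll,t=1,-]
e3 deliver 2→0: ·
e4 deliver 0→1: 1[foll,t=1,-]
e5 deliver 1→0: 0[lead,t=1,-]
e6 timeout(2): 2[cand,t=2,-]
e7 deliver 2→3: 3[foll,t=2,-]
e8 deliver 3→2: ·
e9 deliver 2→0: 0[foll,t=2,-]
e10 deliver 0→2: 2[lead,t=2,-]
e11 crash(3): 3[✗foll,t=2,-]
e12 timeout(0): 0[cand,t=3,-]
e13 deliver 2→0: ·
e14 propose(1,'x'): ·
e15 timeout(0): 0[cand,t=4,-]
e16 propose(3,'x'): ·
e17 propose(2,'p'): 2[lead,t=2,p]
e18 deliver 2→1: 1[foll,t=2,-]
e19 deliver 1→2: ·
e20 deliver 2→0: ·
e21 deliver 0→2: 2[foll,t=3,p]
e22 timeout(0): 0[cand,t=5,-]
e23 propose(0,'w'): ·
e24 deliver 0→2: 2[foll,t=4,p]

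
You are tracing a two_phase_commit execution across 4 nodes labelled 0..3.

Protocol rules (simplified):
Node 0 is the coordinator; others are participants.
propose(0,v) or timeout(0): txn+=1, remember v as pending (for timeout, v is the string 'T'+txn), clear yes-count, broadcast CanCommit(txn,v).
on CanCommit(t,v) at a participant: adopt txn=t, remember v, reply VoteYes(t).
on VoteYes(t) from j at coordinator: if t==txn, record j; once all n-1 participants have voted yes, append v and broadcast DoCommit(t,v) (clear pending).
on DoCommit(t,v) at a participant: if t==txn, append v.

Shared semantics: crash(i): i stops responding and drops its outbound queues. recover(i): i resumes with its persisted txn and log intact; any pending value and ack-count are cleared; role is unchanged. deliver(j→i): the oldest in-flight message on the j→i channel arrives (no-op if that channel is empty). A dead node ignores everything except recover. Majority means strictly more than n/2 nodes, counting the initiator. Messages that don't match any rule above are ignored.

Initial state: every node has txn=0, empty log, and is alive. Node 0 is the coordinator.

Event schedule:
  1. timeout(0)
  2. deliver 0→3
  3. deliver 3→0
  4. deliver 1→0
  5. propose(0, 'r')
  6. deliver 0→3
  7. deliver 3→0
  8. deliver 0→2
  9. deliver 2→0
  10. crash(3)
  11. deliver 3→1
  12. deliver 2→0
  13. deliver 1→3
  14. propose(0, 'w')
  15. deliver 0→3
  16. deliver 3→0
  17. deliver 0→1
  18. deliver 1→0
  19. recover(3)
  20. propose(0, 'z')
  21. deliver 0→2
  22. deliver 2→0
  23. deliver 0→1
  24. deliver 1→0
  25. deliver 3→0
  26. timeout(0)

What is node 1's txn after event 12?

0

1. timeout(0):  <0:coor t1 ->
2. deliver 0→3:  <3:part t1 ->
3. deliver 3→0:  nop
4. deliver 1→0:  nop
5. propose(0,'r'):  <0:coor t2 ->
6. deliver 0→3:  <3:part t2 ->
7. deliver 3→0:  nop
8. deliver 0→2:  <2:part t1 ->
9. deliver 2→0:  nop
10. crash(3):  <3:✗part t2 ->
11. deliver 3→1:  nop
12. deliver 2→0:  nop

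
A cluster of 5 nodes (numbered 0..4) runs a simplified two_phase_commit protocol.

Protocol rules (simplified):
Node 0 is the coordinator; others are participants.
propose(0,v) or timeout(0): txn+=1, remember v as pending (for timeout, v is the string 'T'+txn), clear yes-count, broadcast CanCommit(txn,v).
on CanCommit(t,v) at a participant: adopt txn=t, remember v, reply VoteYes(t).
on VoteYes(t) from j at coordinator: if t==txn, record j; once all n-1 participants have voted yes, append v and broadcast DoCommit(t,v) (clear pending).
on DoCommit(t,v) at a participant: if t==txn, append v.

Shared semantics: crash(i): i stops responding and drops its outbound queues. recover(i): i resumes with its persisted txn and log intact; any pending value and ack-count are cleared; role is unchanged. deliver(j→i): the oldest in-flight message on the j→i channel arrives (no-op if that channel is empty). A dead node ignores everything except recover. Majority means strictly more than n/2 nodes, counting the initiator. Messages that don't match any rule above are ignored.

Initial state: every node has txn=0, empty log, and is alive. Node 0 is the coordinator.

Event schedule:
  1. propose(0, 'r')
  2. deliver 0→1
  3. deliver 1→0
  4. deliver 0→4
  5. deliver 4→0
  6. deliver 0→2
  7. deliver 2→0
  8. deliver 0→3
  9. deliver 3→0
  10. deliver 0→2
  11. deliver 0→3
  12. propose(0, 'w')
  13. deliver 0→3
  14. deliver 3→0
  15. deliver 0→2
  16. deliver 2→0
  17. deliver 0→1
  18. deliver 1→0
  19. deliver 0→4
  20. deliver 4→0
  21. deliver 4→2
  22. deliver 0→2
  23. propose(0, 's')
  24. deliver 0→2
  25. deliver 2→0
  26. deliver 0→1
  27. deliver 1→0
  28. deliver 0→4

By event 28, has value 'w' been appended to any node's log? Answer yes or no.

no

1. propose(0,'r'):  <0:coor t1 ->
2. deliver 0→1:  <1:part t1 ->
3. deliver 1→0:  nop
4. deliver 0→4:  <4:part t1 ->
5. deliver 4→0:  nop
6. deliver 0→2:  <2:part t1 ->
7. deliver 2→0:  nop
8. deliver 0→3:  <3:part t1 ->
9. deliver 3→0:  <0:coor t1 r>
10. deliver 0→2:  <2:part t1 r>
11. deliver 0→3:  <3:part t1 r>
12. propose(0,'w'):  <0:coor t2 r>
13. deliver 0→3:  <3:part t2 r>
14. deliver 3→0:  nop
15. deliver 0→2:  <2:part t2 r>
16. deliver 2→0:  nop
17. deliver 0→1:  <1:part t1 r>
18. deliver 1→0:  nop
19. deliver 0→4:  <4:part t1 r>
20. deliver 4→0:  nop
21. deliver 4→2:  nop
22. deliver 0→2:  nop
23. propose(0,'s'):  <0:coor t3 r>
24. deliver 0→2:  <2:part t3 r>
25. deliver 2→0:  nop
26. deliver 0→1:  <1:part t2 r>
27. deliver 1→0:  nop
28. deliver 0→4:  <4:part t2 r>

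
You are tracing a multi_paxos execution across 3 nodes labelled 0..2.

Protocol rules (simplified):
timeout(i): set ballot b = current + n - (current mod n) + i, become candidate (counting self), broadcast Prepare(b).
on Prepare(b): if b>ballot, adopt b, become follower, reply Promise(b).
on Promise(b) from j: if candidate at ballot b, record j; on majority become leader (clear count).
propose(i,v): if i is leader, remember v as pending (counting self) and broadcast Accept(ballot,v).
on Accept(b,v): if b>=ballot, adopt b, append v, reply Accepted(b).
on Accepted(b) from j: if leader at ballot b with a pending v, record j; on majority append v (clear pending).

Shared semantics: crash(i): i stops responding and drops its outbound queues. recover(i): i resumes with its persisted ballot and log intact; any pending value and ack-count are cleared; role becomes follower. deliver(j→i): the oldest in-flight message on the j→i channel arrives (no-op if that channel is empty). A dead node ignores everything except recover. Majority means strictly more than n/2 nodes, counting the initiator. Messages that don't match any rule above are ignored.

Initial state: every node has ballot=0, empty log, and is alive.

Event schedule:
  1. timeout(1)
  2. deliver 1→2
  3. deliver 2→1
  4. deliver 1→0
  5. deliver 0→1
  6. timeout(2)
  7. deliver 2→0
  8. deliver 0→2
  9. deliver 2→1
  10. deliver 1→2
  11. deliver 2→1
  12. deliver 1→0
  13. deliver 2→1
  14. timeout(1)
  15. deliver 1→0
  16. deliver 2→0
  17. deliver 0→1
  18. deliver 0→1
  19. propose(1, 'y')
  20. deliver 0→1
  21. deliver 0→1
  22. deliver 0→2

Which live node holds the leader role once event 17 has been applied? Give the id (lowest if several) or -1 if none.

1

after 1 — timeout(1): n1:cand/b4/[-]
after 2 — deliver 1→2: n2:foll/b4/[-]
after 3 — deliver 2→1: n1:lead/b4/[-]
after 4 — deliver 1→0: n0:foll/b4/[-]
after 5 — deliver 0→1: ·
after 6 — timeout(2): n2:cand/b8/[-]
after 7 — deliver 2→0: n0:foll/b8/[-]
after 8 — deliver 0→2: n2:lead/b8/[-]
after 9 — deliver 2→1: n1:foll/b8/[-]
after 10 — deliver 1→2: ·
after 11 — deliver 2→1: ·
after 12 — deliver 1→0: ·
after 13 — deliver 2→1: ·
after 14 — timeout(1): n1:cand/b10/[-]
after 15 — deliver 1→0: n0:foll/b10/[-]
after 16 — deliver 2→0: ·
after 17 — deliver 0→1: n1:lead/b10/[-]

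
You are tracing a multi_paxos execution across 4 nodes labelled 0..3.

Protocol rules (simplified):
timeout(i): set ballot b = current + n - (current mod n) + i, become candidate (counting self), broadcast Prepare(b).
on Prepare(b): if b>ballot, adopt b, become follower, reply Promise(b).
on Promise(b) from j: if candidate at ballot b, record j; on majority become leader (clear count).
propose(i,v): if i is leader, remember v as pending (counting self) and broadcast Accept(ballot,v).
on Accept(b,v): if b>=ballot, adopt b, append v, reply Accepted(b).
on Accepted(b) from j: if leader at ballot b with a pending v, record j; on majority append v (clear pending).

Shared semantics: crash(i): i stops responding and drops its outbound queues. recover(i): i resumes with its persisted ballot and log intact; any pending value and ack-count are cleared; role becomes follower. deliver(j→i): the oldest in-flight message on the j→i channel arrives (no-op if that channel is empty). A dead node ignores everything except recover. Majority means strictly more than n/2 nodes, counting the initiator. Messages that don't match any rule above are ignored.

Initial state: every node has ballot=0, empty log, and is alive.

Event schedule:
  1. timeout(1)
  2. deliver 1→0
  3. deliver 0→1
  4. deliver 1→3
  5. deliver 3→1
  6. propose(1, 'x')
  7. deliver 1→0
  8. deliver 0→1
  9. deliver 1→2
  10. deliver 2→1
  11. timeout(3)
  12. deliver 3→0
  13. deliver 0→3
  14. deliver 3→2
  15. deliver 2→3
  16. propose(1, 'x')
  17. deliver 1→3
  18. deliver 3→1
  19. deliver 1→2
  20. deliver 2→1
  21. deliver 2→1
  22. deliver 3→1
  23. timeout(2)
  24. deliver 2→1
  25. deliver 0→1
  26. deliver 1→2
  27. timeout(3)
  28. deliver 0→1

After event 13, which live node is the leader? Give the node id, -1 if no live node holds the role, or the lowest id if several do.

1. timeout(1):  <1:cand b5 ->
2. deliver 1→0:  <0:foll b5 ->
3. deliver 0→1:  nop
4. deliver 1→3:  <3:foll b5 ->
5. deliver 3→1:  <1:lead b5 ->
6. propose(1,'x'):  nop
7. deliver 1→0:  <0:foll b5 x>
8. deliver 0→1:  nop
9. deliver 1→2:  <2:foll b5 ->
10. deliver 2→1:  nop
11. timeout(3):  <3:cand b11 ->
12. deliver 3→0:  <0:foll b11 x>
13. deliver 0→3:  nop

1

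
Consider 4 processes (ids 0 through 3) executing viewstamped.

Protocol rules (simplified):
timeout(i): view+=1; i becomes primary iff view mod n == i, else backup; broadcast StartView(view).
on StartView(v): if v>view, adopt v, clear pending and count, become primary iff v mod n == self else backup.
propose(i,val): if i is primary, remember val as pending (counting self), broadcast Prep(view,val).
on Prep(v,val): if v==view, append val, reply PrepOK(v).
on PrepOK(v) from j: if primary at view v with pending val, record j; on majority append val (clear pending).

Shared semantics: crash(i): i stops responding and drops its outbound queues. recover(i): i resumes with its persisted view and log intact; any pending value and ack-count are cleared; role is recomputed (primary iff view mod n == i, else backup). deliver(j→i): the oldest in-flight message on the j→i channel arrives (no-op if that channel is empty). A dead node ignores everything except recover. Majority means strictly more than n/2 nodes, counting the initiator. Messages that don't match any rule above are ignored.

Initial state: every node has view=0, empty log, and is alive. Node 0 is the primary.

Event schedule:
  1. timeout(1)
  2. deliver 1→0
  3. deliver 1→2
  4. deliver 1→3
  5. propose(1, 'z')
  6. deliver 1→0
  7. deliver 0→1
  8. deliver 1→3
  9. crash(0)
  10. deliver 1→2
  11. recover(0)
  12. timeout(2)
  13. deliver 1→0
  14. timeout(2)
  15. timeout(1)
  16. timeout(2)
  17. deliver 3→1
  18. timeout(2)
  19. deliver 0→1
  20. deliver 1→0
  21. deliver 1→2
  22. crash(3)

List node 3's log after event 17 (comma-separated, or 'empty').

z

1. timeout(1):  <1:prim v1 ->
2. deliver 1→0:  <0:back v1 ->
3. deliver 1→2:  <2:back v1 ->
4. deliver 1→3:  <3:back v1 ->
5. propose(1,'z'):  nop
6. deliver 1→0:  <0:back v1 z>
7. deliver 0→1:  nop
8. deliver 1→3:  <3:back v1 z>
9. crash(0):  <0:✗back v1 z>
10. deliver 1→2:  <2:back v1 z>
11. recover(0):  <0:back v1 z>
12. timeout(2):  <2:prim v2 z>
13. deliver 1→0:  nop
14. timeout(2):  <2:back v3 z>
15. timeout(1):  <1:back v2 ->
16. timeout(2):  <2:back v4 z>
17. deliver 3→1:  nop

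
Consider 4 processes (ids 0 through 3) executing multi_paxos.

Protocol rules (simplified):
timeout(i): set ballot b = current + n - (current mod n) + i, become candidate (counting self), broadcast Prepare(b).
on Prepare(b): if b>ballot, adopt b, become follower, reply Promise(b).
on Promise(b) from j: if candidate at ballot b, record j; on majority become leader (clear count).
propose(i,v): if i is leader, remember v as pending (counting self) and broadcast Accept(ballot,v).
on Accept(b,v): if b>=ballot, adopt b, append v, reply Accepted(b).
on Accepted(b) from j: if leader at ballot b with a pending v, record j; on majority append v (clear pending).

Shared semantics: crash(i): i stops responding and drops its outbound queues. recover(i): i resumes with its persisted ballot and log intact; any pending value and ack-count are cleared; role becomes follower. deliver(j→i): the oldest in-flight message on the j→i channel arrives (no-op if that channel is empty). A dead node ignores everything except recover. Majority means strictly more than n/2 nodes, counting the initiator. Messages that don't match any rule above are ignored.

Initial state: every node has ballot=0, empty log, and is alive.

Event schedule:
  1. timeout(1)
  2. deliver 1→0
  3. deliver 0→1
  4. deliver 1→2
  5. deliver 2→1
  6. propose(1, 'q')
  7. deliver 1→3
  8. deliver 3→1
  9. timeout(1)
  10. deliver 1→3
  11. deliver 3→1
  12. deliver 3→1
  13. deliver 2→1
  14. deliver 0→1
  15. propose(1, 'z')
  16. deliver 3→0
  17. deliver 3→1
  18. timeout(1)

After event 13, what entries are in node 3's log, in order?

q

step 1 timeout(1): 1={cand,b=5,log=-}
step 2 deliver 1→0: 0={foll,b=5,log=-}
step 3 deliver 0→1: —
step 4 deliver 1→2: 2={foll,b=5,log=-}
step 5 deliver 2→1: 1={lead,b=5,log=-}
step 6 propose(1,'q'): —
step 7 deliver 1→3: 3={foll,b=5,log=-}
step 8 deliver 3→1: —
step 9 timeout(1): 1={cand,b=9,log=-}
step 10 deliver 1→3: 3={foll,b=5,log=q}
step 11 deliver 3→1: —
step 12 deliver 3→1: —
step 13 deliver 2→1: —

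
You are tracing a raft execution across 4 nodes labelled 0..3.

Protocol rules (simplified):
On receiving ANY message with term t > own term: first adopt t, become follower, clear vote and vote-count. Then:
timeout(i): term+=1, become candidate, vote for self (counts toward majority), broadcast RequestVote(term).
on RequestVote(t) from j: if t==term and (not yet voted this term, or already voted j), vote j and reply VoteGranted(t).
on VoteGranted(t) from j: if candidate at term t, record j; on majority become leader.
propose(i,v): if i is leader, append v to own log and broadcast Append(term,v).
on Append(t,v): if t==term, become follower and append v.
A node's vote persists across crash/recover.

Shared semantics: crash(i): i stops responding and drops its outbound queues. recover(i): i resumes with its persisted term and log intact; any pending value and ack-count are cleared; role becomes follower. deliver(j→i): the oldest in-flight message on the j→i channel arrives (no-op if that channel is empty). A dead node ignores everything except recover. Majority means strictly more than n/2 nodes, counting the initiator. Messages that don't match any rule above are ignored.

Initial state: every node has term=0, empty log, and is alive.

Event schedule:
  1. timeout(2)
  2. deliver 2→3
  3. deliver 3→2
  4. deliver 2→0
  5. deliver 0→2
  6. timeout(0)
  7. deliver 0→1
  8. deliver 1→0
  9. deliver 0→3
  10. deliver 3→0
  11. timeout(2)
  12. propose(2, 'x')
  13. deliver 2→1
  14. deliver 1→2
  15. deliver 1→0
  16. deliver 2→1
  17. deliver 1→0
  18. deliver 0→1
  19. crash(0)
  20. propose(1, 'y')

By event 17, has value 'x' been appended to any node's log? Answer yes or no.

no

after 1 — timeout(2): n2:cand/t1/[-]
after 2 — deliver 2→3: n3:foll/t1/[-]
after 3 — deliver 3→2: ·
after 4 — deliver 2→0: n0:foll/t1/[-]
after 5 — deliver 0→2: n2:lead/t1/[-]
after 6 — timeout(0): n0:cand/t2/[-]
after 7 — deliver 0→1: n1:foll/t2/[-]
after 8 — deliver 1→0: ·
after 9 — deliver 0→3: n3:foll/t2/[-]
after 10 — deliver 3→0: n0:lead/t2/[-]
after 11 — timeout(2): n2:cand/t2/[-]
after 12 — propose(2,'x'): ·
after 13 — deliver 2→1: ·
after 14 — deliver 1→2: ·
after 15 — deliver 1→0: ·
after 16 — deliver 2→1: ·
after 17 — deliver 1→0: ·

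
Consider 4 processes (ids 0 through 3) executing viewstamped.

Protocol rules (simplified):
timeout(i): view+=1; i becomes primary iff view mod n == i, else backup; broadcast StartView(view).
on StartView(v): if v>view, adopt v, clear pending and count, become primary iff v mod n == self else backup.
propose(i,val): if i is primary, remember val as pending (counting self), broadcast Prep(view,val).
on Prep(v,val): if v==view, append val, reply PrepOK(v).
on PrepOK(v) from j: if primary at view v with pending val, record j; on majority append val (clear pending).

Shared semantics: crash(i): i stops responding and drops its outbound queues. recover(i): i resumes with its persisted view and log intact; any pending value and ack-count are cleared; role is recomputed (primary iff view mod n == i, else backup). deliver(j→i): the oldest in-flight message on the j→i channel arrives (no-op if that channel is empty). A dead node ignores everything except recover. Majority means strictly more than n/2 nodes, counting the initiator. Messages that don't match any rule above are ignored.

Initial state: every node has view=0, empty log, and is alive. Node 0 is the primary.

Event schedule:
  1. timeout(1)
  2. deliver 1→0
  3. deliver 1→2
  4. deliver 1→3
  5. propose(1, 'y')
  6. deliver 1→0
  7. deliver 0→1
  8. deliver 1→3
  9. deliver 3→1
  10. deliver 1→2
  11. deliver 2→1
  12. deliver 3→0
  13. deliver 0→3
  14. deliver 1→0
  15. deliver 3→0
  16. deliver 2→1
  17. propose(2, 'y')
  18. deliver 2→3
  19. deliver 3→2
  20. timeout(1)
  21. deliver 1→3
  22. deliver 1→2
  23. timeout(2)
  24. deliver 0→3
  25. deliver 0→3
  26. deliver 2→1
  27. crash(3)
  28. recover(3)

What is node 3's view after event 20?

1. timeout(1):  <1:prim v1 ->
2. deliver 1→0:  <0:back v1 ->
3. deliver 1→2:  <2:back v1 ->
4. deliver 1→3:  <3:back v1 ->
5. propose(1,'y'):  nop
6. deliver 1→0:  <0:back v1 y>
7. deliver 0→1:  nop
8. deliver 1→3:  <3:back v1 y>
9. deliver 3→1:  <1:prim v1 y>
10. deliver 1→2:  <2:back v1 y>
11. deliver 2→1:  nop
12. deliver 3→0:  nop
13. deliver 0→3:  nop
14. deliver 1→0:  nop
15. deliver 3→0:  nop
16. deliver 2→1:  nop
17. propose(2,'y'):  nop
18. deliver 2→3:  nop
19. deliver 3→2:  nop
20. timeout(1):  <1:back v2 y>

1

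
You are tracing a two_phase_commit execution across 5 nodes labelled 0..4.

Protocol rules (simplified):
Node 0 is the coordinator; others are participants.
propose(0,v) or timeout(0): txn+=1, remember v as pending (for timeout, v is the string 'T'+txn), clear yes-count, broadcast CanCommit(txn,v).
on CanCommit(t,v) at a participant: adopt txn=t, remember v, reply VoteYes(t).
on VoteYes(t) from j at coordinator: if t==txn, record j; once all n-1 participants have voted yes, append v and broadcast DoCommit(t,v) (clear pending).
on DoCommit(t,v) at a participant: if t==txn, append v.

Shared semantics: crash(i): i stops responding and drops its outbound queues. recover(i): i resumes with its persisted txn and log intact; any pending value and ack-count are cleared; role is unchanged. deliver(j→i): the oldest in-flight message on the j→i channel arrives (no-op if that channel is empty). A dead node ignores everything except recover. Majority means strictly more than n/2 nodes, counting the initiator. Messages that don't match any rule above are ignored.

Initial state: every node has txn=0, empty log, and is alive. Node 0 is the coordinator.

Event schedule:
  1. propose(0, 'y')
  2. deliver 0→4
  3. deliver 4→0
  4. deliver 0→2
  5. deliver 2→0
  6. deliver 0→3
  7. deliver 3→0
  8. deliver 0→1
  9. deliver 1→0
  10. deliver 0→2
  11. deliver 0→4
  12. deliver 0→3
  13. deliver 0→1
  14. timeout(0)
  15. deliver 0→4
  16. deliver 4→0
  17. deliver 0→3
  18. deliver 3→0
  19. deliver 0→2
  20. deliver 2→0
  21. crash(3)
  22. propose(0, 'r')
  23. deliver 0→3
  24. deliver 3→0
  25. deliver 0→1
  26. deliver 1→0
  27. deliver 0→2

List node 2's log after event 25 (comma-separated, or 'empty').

e1 propose(0,'y'): 0[coor,t=1,-]
e2 deliver 0→4: 4[part,t=1,-]
e3 deliver 4→0: ·
e4 deliver 0→2: 2[part,t=1,-]
e5 deliver 2→0: ·
e6 deliver 0→3: 3[part,t=1,-]
e7 deliver 3→0: ·
e8 deliver 0→1: 1[part,t=1,-]
e9 deliver 1→0: 0[coor,t=1,y]
e10 deliver 0→2: 2[part,t=1,y]
e11 deliver 0→4: 4[part,t=1,y]
e12 deliver 0→3: 3[part,t=1,y]
e13 deliver 0→1: 1[part,t=1,y]
e14 timeout(0): 0[coor,t=2,y]
e15 deliver 0→4: 4[part,t=2,y]
e16 deliver 4→0: ·
e17 deliver 0→3: 3[part,t=2,y]
e18 deliver 3→0: ·
e19 deliver 0→2: 2[part,t=2,y]
e20 deliver 2→0: ·
e21 crash(3): 3[✗part,t=2,y]
e22 propose(0,'r'): 0[coor,t=3,y]
e23 deliver 0→3: ·
e24 deliver 3→0: ·
e25 deliver 0→1: 1[part,t=2,y]

y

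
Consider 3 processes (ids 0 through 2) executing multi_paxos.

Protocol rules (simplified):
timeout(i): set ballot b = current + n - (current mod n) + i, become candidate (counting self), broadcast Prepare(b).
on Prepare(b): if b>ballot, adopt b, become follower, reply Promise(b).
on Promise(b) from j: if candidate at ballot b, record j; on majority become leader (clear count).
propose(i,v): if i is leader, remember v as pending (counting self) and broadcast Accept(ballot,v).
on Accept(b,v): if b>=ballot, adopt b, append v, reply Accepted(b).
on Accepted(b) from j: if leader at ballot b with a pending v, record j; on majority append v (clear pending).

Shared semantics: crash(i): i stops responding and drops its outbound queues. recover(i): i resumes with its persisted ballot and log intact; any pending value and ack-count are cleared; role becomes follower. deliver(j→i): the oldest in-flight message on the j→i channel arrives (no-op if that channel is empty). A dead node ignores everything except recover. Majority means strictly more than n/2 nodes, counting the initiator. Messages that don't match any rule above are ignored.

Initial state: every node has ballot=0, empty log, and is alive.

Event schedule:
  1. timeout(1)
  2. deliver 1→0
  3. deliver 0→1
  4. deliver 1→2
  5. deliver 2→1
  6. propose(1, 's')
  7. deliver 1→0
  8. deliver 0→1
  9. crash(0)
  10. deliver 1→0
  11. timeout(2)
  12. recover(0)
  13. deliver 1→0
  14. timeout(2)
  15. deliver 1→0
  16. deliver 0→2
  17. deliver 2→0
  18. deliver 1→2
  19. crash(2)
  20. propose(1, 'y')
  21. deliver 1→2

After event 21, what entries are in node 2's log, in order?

empty

e1 timeout(1): 1[cand,b=4,-]
e2 deliver 1→0: 0[foll,b=4,-]
e3 deliver 0→1: 1[lead,b=4,-]
e4 deliver 1→2: 2[foll,b=4,-]
e5 deliver 2→1: ·
e6 propose(1,'s'): ·
e7 deliver 1→0: 0[foll,b=4,s]
e8 deliver 0→1: 1[lead,b=4,s]
e9 crash(0): 0[✗foll,b=4,s]
e10 deliver 1→0: ·
e11 timeout(2): 2[cand,b=8,-]
e12 recover(0): 0[foll,b=4,s]
e13 deliver 1→0: ·
e14 timeout(2): 2[cand,b=11,-]
e15 deliver 1→0: ·
e16 deliver 0→2: ·
e17 deliver 2→0: 0[foll,b=8,s]
e18 deliver 1→2: ·
e19 crash(2): 2[✗cand,b=11,-]
e20 propose(1,'y'): ·
e21 deliver 1→2: ·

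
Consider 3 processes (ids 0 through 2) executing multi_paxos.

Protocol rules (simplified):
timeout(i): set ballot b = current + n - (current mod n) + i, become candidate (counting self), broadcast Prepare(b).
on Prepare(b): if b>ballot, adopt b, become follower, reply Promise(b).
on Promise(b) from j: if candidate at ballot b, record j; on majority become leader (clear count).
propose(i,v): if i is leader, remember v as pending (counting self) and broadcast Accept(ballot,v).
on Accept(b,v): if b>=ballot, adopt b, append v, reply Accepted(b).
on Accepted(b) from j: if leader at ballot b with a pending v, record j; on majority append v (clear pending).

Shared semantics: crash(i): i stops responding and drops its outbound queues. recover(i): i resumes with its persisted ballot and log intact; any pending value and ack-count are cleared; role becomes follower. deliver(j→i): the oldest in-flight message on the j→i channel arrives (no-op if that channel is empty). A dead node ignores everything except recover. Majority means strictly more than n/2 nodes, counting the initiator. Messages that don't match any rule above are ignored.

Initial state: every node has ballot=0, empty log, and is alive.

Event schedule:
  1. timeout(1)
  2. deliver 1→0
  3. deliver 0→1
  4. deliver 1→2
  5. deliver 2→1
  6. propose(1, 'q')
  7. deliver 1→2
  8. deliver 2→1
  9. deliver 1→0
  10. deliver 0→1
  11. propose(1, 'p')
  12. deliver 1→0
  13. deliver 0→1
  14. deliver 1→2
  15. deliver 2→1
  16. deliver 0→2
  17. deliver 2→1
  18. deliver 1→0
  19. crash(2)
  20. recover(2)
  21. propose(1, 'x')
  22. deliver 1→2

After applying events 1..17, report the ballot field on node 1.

4

e1 timeout(1): 1[cand,b=4,-]
e2 deliver 1→0: 0[foll,b=4,-]
e3 deliver 0→1: 1[lead,b=4,-]
e4 deliver 1→2: 2[foll,b=4,-]
e5 deliver 2→1: ·
e6 propose(1,'q'): ·
e7 deliver 1→2: 2[foll,b=4,q]
e8 deliver 2→1: 1[lead,b=4,q]
e9 deliver 1→0: 0[foll,b=4,q]
e10 deliver 0→1: ·
e11 propose(1,'p'): ·
e12 deliver 1→0: 0[foll,b=4,q,p]
e13 deliver 0→1: 1[lead,b=4,q,p]
e14 deliver 1→2: 2[foll,b=4,q,p]
e15 deliver 2→1: ·
e16 deliver 0→2: ·
e17 deliver 2→1: ·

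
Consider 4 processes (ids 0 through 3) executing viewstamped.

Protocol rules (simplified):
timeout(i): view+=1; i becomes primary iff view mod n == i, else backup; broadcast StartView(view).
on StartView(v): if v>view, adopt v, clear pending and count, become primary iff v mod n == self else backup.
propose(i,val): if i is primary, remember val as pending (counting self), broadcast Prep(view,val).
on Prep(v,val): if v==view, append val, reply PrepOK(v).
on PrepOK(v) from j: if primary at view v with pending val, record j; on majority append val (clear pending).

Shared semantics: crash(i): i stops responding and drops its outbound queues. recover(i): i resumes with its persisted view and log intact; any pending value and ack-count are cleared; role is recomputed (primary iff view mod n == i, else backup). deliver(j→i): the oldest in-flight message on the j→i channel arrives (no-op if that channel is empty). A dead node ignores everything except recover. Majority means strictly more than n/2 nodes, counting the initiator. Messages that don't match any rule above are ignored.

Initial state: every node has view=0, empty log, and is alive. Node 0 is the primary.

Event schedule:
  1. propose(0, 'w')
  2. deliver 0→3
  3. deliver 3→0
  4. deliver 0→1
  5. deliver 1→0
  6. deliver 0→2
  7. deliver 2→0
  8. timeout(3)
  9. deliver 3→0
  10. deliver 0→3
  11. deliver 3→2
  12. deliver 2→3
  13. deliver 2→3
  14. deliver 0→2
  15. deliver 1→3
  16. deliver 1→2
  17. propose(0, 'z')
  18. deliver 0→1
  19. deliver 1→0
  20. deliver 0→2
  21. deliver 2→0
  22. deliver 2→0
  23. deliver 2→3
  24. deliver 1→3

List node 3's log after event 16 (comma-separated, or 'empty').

[1] propose(0,'w') → ∅
[2] deliver 0→3 → N3(back v0 [w])
[3] deliver 3→0 → ∅
[4] deliver 0→1 → N1(back v0 [w])
[5] deliver 1→0 → N0(prim v0 [w])
[6] deliver 0→2 → N2(back v0 [w])
[7] deliver 2→0 → ∅
[8] timeout(3) → N3(back v1 [w])
[9] deliver 3→0 → N0(back v1 [w])
[10] deliver 0→3 → ∅
[11] deliver 3→2 → N2(back v1 [w])
[12] deliver 2→3 → ∅
[13] deliver 2→3 → ∅
[14] deliver 0→2 → ∅
[15] deliver 1→3 → ∅
[16] deliver 1→2 → ∅

w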